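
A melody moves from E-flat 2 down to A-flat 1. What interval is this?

Descending from Eb2 to Ab1 is the same interval as ascending Ab1 to Eb2.
A to E spans five letter names (A-B-C-D-E) — that makes it a fifth of some quality.
Ab1 to Eb2 is 7 semitones, matching the perfect fifth exactly, so the quality is perfect.

P5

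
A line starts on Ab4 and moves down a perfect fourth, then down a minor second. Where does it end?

Ab4 down a perfect fourth → Eb4 (5 semitones).
Down a minor second from Eb4: D4 (1 semitone down).

D4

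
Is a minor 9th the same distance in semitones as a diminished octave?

A minor ninth is 13 semitones but a diminished octave is 11 semitones — different sizes.

No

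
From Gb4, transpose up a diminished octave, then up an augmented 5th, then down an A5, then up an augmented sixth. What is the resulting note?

Eb6

Up a diminished octave from Gb4: Gbb5 (11 semitones up).
Gbb5 up an augmented fifth → Db6 (8 semitones).
Db6 down an augmented fifth → Gbb5 (8 semitones).
Gbb5 up an augmented sixth → Eb6 (10 semitones).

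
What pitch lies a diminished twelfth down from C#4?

F##2

The twelfth's letter: C down five letter names plus an octave → F.
Moving 18 semitones down from C#4 (the size of a diminished twelfth) reaches F##2.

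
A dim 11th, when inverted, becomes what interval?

First reduce the compound diminished eleventh to its simple form, a diminished fourth.
Interval numbers invert to sum to nine: 4 + 5 = 9, so a fourth inverts to a fifth.
And diminished becomes augmented under inversion, so we get an augmented fifth.

augmented 5th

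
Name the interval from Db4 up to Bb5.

D to B spans six letter names (D-E-F-G-A-B), plus an octave, so the interval is some kind of thirteenth.
Db4 to Bb5 is 21 semitones, matching the major thirteenth exactly, so the quality is major.
(Equivalently, a compound major sixth: a major sixth plus an octave.)

major thirteenth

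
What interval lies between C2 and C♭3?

diminished octave

C to C is the same letter name, plus an octave, so the interval is some kind of octave.
A perfect octave would be 12 semitones; C2 to Cb3 is 11, one semitone narrower, so the interval is diminished.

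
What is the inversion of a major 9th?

minor 7th

First reduce the compound major ninth to its simple form, a major second.
Interval numbers invert to sum to nine: 2 + 7 = 9, so a second inverts to a seventh.
Quality inverts too: major becomes minor. That makes the inversion a minor seventh.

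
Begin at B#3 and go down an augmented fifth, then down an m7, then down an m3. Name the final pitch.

Down an augmented fifth from B#3: E3 (8 semitones down).
Down a minor seventh from E3: F#2 (10 semitones down).
Down a minor third from F#2: D#2 (3 semitones down).

D#2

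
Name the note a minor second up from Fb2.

Gbb2

Two letter names up from F: G.
A minor second spans 1 semitone, so from Fb2 the target pitch is Gbb2.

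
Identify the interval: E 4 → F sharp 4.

E to F spans two letter names (E-F): a second.
The major second spans 2 semitones, and E4 to F#4 is exactly 2 semitones — so this is a major second.

major second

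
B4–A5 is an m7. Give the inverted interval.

major second

Inverted interval numbers add to nine, so a seventh pairs with a second (7 + 2 = 9).
The quality also flips — minor becomes major — giving a major second.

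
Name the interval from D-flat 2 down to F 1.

Descending from Db2 to F1 is the same interval as ascending F1 to Db2.
F to D spans six letter names (F-G-A-B-C-D): a sixth.
F1 to Db2 is 8 semitones, a half step short of the major sixth (9), so this is minor.

minor 6th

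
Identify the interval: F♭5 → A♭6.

F to A spans three letter names (F-G-A), plus an octave — that makes it a tenth of some quality.
Fb5 to Ab6 is 16 semitones, matching the major tenth exactly, so the quality is major.
(Equivalently, a compound major third: a major third plus an octave.)

major tenth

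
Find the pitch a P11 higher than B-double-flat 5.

E-double-flat 7

Four letters up from B (plus an octave) reaches E.
A perfect eleventh is 17 semitones; 17 semitones up from Bbb5 gives Ebb7.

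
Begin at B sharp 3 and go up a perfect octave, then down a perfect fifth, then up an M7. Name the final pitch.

Up a perfect octave from B#3: B#4 (12 semitones up).
Down a perfect fifth from B#4: E#4 (7 semitones down).
E#4 up a major seventh → D##5 (11 semitones).

D double-sharp 5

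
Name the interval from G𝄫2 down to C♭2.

Descending from Gbb2 to Cb2 is the same interval as ascending Cb2 to Gbb2.
C to G spans five letter names (C-D-E-F-G): a fifth.
Cb2 to Gbb2 spans 6 semitones — one semitone narrower than the perfect fifth (7) — giving a diminished fifth.

diminished fifth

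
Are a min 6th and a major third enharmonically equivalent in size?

No

A minor sixth is 8 semitones but a major third is 4 semitones — different sizes.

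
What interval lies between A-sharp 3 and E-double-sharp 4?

A to E spans five letter names (A-B-C-D-E): a fifth.
A#3 to E##4 spans 8 semitones — one semitone wider than the perfect fifth (7) — giving an augmented fifth.

A5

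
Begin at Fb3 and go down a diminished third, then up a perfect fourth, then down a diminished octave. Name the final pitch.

G#2

Down a diminished third from Fb3: D3 (2 semitones down).
D3 up a perfect fourth → G3 (5 semitones).
Down a diminished octave from G3: G#2 (11 semitones down).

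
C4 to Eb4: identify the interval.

minor third

C to E spans three letter names (C-D-E) — that makes it a third of some quality.
A major third would be 4 semitones, but C4 to Eb4 is 3 — one semitone narrower, making it a minor third.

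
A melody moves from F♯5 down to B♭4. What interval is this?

augmented 5th

Descending from F#5 to Bb4 is the same interval as ascending Bb4 to F#5.
B to F spans five letter names (B-C-D-E-F), so the interval is some kind of fifth.
A perfect fifth would be 7 semitones; Bb4 to F#5 is 8, one semitone wider, so the interval is augmented.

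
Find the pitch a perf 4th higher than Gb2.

Counting four letter names up from G lands on C.
A perfect fourth spans 5 semitones, so from Gb2 the target pitch is Cb3.

Cb3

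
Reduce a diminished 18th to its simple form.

Subtracting seven from the interval number removes an octave: 18 − 14 = 4.
So a diminished eighteenth is 2 octaves plus a diminished fourth. The quality is unchanged.

diminished 4th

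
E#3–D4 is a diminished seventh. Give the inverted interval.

Interval numbers invert to sum to nine: 7 + 2 = 9, so a seventh inverts to a second.
The quality also flips — diminished becomes augmented — giving an augmented second.

A2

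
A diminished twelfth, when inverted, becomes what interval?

First reduce the compound diminished twelfth to its simple form, a diminished fifth.
The rule of nine gives the new number: 9 − 5 = 4, so a fifth becomes a fourth.
The quality also flips — diminished becomes augmented — giving an augmented fourth.

augmented 4th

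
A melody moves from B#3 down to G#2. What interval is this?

M10

Descending from B#3 to G#2 is the same interval as ascending G#2 to B#3.
G to B spans three letter names (G-A-B), plus an octave, so the interval is some kind of tenth.
G#2 to B#3 is 16 semitones, matching the major tenth exactly, so the quality is major.
(Equivalently, a compound major third: a major third plus an octave.)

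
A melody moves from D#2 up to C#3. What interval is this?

D to C spans seven letter names (D-E-F-G-A-B-C), so the interval is some kind of seventh.
A major seventh would be 11 semitones, but D#2 to C#3 is 10 — one semitone narrower, making it a minor seventh.

m7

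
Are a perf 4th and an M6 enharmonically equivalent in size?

A perfect fourth is 5 semitones but a major sixth is 9 semitones — different sizes.

No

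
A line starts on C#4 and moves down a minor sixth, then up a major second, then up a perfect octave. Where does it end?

F##4

A minor sixth down from C#4 is E#3.
E#3 up a major second → F##3 (2 semitones).
A perfect octave up from F##3 is F##4.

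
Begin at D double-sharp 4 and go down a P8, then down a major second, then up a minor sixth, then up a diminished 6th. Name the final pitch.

F 4

A perfect octave down from D##4 is D##3.
Down a major second from D##3: C##3 (2 semitones down).
A minor sixth up from C##3 is A#3.
A diminished sixth up from A#3 is F4.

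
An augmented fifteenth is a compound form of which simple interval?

Take out an octave (7 from the number): 15 − 7 = 8.
So an augmented fifteenth is an octave plus an augmented octave. The quality is unchanged.

augmented octave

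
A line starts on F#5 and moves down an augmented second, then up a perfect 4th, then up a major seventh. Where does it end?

G6

F#5 down an augmented second → Eb5 (3 semitones).
Up a perfect fourth from Eb5: Ab5 (5 semitones up).
A major seventh up from Ab5 is G6.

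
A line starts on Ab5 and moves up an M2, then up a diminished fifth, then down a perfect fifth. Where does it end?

A major second up from Ab5 is Bb5.
Bb5 up a diminished fifth → Fb6 (6 semitones).
A perfect fifth down from Fb6 is Bbb5.

Bbb5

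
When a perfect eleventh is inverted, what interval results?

First reduce the compound perfect eleventh to its simple form, a perfect fourth.
Interval numbers invert to sum to nine: 4 + 5 = 9, so a fourth inverts to a fifth.
And perfect stays perfect under inversion, so we get a perfect fifth.

P5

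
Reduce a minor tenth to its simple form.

minor third

Take out an octave (7 from the number): 10 − 7 = 3.
So a minor tenth is an octave plus a minor third. The quality is unchanged.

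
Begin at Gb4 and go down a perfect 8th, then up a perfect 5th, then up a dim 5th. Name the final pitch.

Abb4

Gb4 down a perfect octave → Gb3 (12 semitones).
Up a perfect fifth from Gb3: Db4 (7 semitones up).
Up a diminished fifth from Db4: Abb4 (6 semitones up).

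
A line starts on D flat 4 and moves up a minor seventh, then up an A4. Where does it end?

F 5

A minor seventh up from Db4 is Cb5.
Up an augmented fourth from Cb5: F5 (6 semitones up).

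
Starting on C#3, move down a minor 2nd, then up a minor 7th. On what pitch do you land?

C#3 down a minor second → B#2 (1 semitone).
Up a minor seventh from B#2: A#3 (10 semitones up).

A#3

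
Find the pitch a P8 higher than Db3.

For an octave the letter name doesn't change: still D, an octave up.
Moving 12 semitones up from Db3 (the size of a perfect octave) reaches Db4.

Db4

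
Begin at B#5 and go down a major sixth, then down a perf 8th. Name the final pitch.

D#4

Down a major sixth from B#5: D#5 (9 semitones down).
D#5 down a perfect octave → D#4 (12 semitones).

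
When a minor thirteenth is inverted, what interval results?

First reduce the compound minor thirteenth to its simple form, a minor sixth.
Inverted interval numbers add to nine, so a sixth pairs with a third (6 + 3 = 9).
And minor becomes major under inversion, so we get a major third.

major 3rd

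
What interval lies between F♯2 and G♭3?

diminished ninth

F to G spans two letter names (F-G), plus an octave — that makes it a ninth of some quality.
F#2 to Gb3 spans 12 semitones — two semitones narrower than the major ninth (14) — giving a diminished ninth.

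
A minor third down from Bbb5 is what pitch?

Three letter names down from B: G.
A minor third spans 3 semitones, so from Bbb5 the target pitch is Gb5.

Gb5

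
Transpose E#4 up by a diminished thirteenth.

C6

Six letters up from E (plus an octave) reaches C.
Moving 19 semitones up from E#4 (the size of a diminished thirteenth) reaches C6.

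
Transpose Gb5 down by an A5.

The fifth takes the letter from G down to C.
An augmented fifth spans 8 semitones, so from Gb5 the target pitch is Cbb5.

Cbb5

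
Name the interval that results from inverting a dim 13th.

First reduce the compound diminished thirteenth to its simple form, a diminished sixth.
Inverted interval numbers add to nine, so a sixth pairs with a third (6 + 3 = 9).
The quality also flips — diminished becomes augmented — giving an augmented third.

augmented 3rd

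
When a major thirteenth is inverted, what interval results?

First reduce the compound major thirteenth to its simple form, a major sixth.
Interval numbers invert to sum to nine: 6 + 3 = 9, so a sixth inverts to a third.
The quality also flips — major becomes minor — giving a minor third.

minor third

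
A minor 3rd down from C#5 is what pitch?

A#4

The third takes the letter from C down to A.
A minor third is 3 semitones; 3 semitones down from C#5 gives A#4.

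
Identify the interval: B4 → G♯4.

minor third

Descending from B4 to G#4 is the same interval as ascending G#4 to B4.
G to B spans three letter names (G-A-B): a third.
At 3 semitones, G#4→B4 falls one short of a major third: minor.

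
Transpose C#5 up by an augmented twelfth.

G##6

The twelfth's letter: C up five letter names plus an octave → G.
An augmented twelfth is 20 semitones; 20 semitones up from C#5 gives G##6.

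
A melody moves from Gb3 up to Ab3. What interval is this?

major second

G to A spans two letter names (G-A) — that makes it a second of some quality.
The major second spans 2 semitones, and Gb3 to Ab3 is exactly 2 semitones — so this is a major second.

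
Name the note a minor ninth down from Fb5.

Eb4

Counting two letter names plus an octave down from F lands on E.
A minor ninth is 13 semitones; 13 semitones down from Fb5 gives Eb4.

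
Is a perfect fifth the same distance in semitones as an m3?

No

7 semitones (perfect fifth) vs 3 semitones (minor third): not equal.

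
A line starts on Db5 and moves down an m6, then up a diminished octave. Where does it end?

Fb5

Down a minor sixth from Db5: F4 (8 semitones down).
F4 up a diminished octave → Fb5 (11 semitones).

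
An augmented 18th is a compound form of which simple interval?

A4

Take out 2 octaves (14 from the number): 18 − 14 = 4.
Quality carries through unchanged, so the simple form is an augmented fourth.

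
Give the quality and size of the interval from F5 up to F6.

perfect octave

F to F is the same letter name, plus an octave: an octave.
Counting semitones, F5→F6 is 12, which is the perfect octave.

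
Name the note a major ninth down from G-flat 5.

The ninth's letter: G down two letter names plus an octave → F.
A major ninth spans 14 semitones, so from Gb5 the target pitch is Fb4.

F-flat 4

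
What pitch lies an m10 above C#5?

E6

Counting three letter names plus an octave up from C lands on E.
A minor tenth is 15 semitones; 15 semitones up from C#5 gives E6.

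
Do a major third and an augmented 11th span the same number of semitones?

4 semitones (major third) vs 18 semitones (augmented eleventh): not equal.

No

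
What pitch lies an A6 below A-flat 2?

Six letter names down from A: C.
An augmented sixth is 10 semitones; 10 semitones down from Ab2 gives Cbb2.

C-double-flat 2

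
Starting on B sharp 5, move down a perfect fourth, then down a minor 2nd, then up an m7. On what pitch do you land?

A perfect fourth down from B#5 is F##5.
Down a minor second from F##5: E##5 (1 semitone down).
A minor seventh up from E##5 is D##6.

D double-sharp 6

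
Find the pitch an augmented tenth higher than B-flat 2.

Counting three letter names plus an octave up from B lands on D.
Moving 17 semitones up from Bb2 (the size of an augmented tenth) reaches D#4.

D-sharp 4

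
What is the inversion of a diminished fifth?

Inverted interval numbers add to nine, so a fifth pairs with a fourth (5 + 4 = 9).
The quality also flips — diminished becomes augmented — giving an augmented fourth.

augmented 4th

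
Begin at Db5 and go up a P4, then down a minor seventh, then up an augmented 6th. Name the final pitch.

F#5

Up a perfect fourth from Db5: Gb5 (5 semitones up).
Down a minor seventh from Gb5: Ab4 (10 semitones down).
Ab4 up an augmented sixth → F#5 (10 semitones).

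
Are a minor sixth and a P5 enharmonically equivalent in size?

No

8 semitones (minor sixth) vs 7 semitones (perfect fifth): not equal.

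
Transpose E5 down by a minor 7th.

Counting seven letter names down from E lands on F.
Moving 10 semitones down from E5 (the size of a minor seventh) reaches F#4.

F#4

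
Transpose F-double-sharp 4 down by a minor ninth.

E-double-sharp 3

Counting two letter names plus an octave down from F lands on E.
A minor ninth spans 13 semitones, so from F##4 the target pitch is E##3.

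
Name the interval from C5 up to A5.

C to A spans six letter names (C-D-E-F-G-A) — that makes it a sixth of some quality.
C5 to A5 is 9 semitones, matching the major sixth exactly, so the quality is major.

major 6th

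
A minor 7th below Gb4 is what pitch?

Ab3

The seventh takes the letter from G down to A.
A minor seventh is 10 semitones; 10 semitones down from Gb4 gives Ab3.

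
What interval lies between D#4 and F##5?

D to F spans three letter names (D-E-F), plus an octave, so the interval is some kind of tenth.
Counting semitones, D#4→F##5 is 16, which is the major tenth.
(Equivalently, a compound major third: a major third plus an octave.)

major tenth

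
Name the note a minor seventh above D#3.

Seven letter names up from D: C.
Moving 10 semitones up from D#3 (the size of a minor seventh) reaches C#4.

C#4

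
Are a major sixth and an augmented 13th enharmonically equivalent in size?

No

9 semitones (major sixth) vs 22 semitones (augmented thirteenth): not equal.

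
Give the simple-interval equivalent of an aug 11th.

Subtracting seven from the interval number removes an octave: 11 − 7 = 4.
So an augmented eleventh is an octave plus an augmented fourth. The quality is unchanged.

augmented 4th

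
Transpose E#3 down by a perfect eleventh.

B#1

The eleventh's letter: E down four letter names plus an octave → B.
A perfect eleventh spans 17 semitones, so from E#3 the target pitch is B#1.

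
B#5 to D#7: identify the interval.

m10

B to D spans three letter names (B-C-D), plus an octave, so the interval is some kind of tenth.
B#5 to D#7 is 15 semitones, a half step short of the major tenth (16), so this is minor.
(Equivalently, a compound minor third: a minor third plus an octave.)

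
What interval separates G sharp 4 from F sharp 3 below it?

M9

Descending from G#4 to F#3 is the same interval as ascending F#3 to G#4.
F to G spans two letter names (F-G), plus an octave, so the interval is some kind of ninth.
The major ninth spans 14 semitones, and F#3 to G#4 is exactly 14 semitones — so this is a major ninth.
(Equivalently, a compound major second: a major second plus an octave.)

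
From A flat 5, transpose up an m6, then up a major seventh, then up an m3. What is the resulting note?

G flat 7

A minor sixth up from Ab5 is Fb6.
Up a major seventh from Fb6: Eb7 (11 semitones up).
A minor third up from Eb7 is Gb7.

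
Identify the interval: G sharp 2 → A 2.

G to A spans two letter names (G-A): a second.
At 1 semitone, G#2→A2 falls one short of a major second: minor.

minor 2nd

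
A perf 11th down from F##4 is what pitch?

C##3

Four letters down from F (plus an octave) reaches C.
Moving 17 semitones down from F##4 (the size of a perfect eleventh) reaches C##3.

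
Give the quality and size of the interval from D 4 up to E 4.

major second

D to E spans two letter names (D-E): a second.
D4 to E4 is 2 semitones, matching the major second exactly, so the quality is major.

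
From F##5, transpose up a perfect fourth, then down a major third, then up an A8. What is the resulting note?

Up a perfect fourth from F##5: B#5 (5 semitones up).
B#5 down a major third → G#5 (4 semitones).
G#5 up an augmented octave → G##6 (13 semitones).

G##6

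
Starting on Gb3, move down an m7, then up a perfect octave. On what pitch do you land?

Ab3

Down a minor seventh from Gb3: Ab2 (10 semitones down).
Up a perfect octave from Ab2: Ab3 (12 semitones up).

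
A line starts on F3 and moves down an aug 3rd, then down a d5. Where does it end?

An augmented third down from F3 is Dbb3.
A diminished fifth down from Dbb3 is Gb2.

Gb2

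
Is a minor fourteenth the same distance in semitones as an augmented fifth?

No

22 semitones (minor fourteenth) vs 8 semitones (augmented fifth): not equal.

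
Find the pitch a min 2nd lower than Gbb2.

Fb2

Two letter names down from G: F.
Moving 1 semitone down from Gbb2 (the size of a minor second) reaches Fb2.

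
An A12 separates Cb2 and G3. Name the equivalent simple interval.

Subtracting seven from the interval number removes an octave: 12 − 7 = 5.
That makes an augmented twelfth a compound augmented fifth — an octave plus an augmented fifth.

A5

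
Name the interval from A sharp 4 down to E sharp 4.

Descending from A#4 to E#4 is the same interval as ascending E#4 to A#4.
E to A spans four letter names (E-F-G-A) — that makes it a fourth of some quality.
E#4 to A#4 is 5 semitones, matching the perfect fourth exactly, so the quality is perfect.

perfect 4th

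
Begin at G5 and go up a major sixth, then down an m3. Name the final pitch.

G5 up a major sixth → E6 (9 semitones).
A minor third down from E6 is C#6.

C#6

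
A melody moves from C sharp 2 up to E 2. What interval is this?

C to E spans three letter names (C-D-E): a third.
C#2 to E2 is 3 semitones, a half step short of the major third (4), so this is minor.

m3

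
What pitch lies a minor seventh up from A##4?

G##5

The seventh takes the letter from A up to G.
A minor seventh is 10 semitones; 10 semitones up from A##4 gives G##5.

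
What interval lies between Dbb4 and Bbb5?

D to B spans six letter names (D-E-F-G-A-B), plus an octave — that makes it a thirteenth of some quality.
The major thirteenth spans 21 semitones, and Dbb4 to Bbb5 is exactly 21 semitones — so this is a major thirteenth.
(Equivalently, a compound major sixth: a major sixth plus an octave.)

major 13th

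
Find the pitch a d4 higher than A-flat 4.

D-double-flat 5

Counting four letter names up from A lands on D.
A diminished fourth is 4 semitones; 4 semitones up from Ab4 gives Dbb5.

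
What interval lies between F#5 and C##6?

augmented fifth

F to C spans five letter names (F-G-A-B-C), so the interval is some kind of fifth.
A perfect fifth would be 7 semitones; F#5 to C##6 is 8, one semitone wider, so the interval is augmented.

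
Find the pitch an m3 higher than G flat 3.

B double-flat 3

Three letter names up from G: B.
Moving 3 semitones up from Gb3 (the size of a minor third) reaches Bbb3.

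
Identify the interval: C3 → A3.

M6

C to A spans six letter names (C-D-E-F-G-A), so the interval is some kind of sixth.
C3 to A3 is 9 semitones, matching the major sixth exactly, so the quality is major.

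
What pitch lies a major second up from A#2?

The second takes the letter from A up to B.
A major second spans 2 semitones, so from A#2 the target pitch is B#2.

B#2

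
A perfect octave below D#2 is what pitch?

The letter stays D (same as the start), shifted an octave down.
A perfect octave spans 12 semitones, so from D#2 the target pitch is D#1.

D#1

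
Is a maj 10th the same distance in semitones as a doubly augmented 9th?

Both span 16 semitones: a major tenth and a doubly augmented ninth are the same chromatic distance.

Yes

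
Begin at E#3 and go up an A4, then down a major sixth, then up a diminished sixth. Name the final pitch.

Up an augmented fourth from E#3: A##3 (6 semitones up).
Down a major sixth from A##3: C##3 (9 semitones down).
C##3 up a diminished sixth → A3 (7 semitones).

A3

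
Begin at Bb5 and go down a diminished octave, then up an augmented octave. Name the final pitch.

Bb5 down a diminished octave → B4 (11 semitones).
B4 up an augmented octave → B#5 (13 semitones).

B#5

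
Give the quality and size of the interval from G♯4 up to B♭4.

diminished third

G to B spans three letter names (G-A-B), so the interval is some kind of third.
The major third is 4 semitones; here we have 2, two semitones narrower: diminished.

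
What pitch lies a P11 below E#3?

Counting four letter names plus an octave down from E lands on B.
A perfect eleventh is 17 semitones; 17 semitones down from E#3 gives B#1.

B#1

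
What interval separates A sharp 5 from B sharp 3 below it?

Descending from A#5 to B#3 is the same interval as ascending B#3 to A#5.
B to A spans seven letter names (B-C-D-E-F-G-A), plus an octave: a fourteenth.
A major fourteenth would be 23 semitones, but B#3 to A#5 is 22 — one semitone narrower, making it a minor fourteenth.
(Equivalently, a compound minor seventh: a minor seventh plus an octave.)

m14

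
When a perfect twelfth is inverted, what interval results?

P4

First reduce the compound perfect twelfth to its simple form, a perfect fifth.
Inverted interval numbers add to nine, so a fifth pairs with a fourth (5 + 4 = 9).
The quality also flips — perfect stays perfect — giving a perfect fourth.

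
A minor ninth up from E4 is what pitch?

Two letters up from E (plus an octave) reaches F.
A minor ninth is 13 semitones; 13 semitones up from E4 gives F5.

F5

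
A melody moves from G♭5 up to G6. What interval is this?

G to G is the same letter name, plus an octave, so the interval is some kind of octave.
The perfect octave is 12 semitones; here we have 13, one semitone wider: augmented.

augmented octave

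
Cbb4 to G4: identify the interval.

C to G spans five letter names (C-D-E-F-G), so the interval is some kind of fifth.
A perfect fifth would be 7 semitones; Cbb4 to G4 is 9, two semitones wider, so the interval is doubly augmented.

doubly augmented fifth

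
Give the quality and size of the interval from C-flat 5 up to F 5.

augmented fourth

C to F spans four letter names (C-D-E-F): a fourth.
A perfect fourth would be 5 semitones; Cb5 to F5 is 6, one semitone wider, so the interval is augmented.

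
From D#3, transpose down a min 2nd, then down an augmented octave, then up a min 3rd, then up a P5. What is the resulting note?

D#3 down a minor second → C##3 (1 semitone).
Down an augmented octave from C##3: C#2 (13 semitones down).
Up a minor third from C#2: E2 (3 semitones up).
E2 up a perfect fifth → B2 (7 semitones).

B2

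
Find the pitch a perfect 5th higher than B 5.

The fifth takes the letter from B up to F.
A perfect fifth spans 7 semitones, so from B5 the target pitch is F#6.

F sharp 6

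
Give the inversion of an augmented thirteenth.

First reduce the compound augmented thirteenth to its simple form, an augmented sixth.
Inverted interval numbers add to nine, so a sixth pairs with a third (6 + 3 = 9).
Quality inverts too: augmented becomes diminished. That makes the inversion a diminished third.

d3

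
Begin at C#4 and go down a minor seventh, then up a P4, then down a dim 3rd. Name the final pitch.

E##3

C#4 down a minor seventh → D#3 (10 semitones).
Up a perfect fourth from D#3: G#3 (5 semitones up).
Down a diminished third from G#3: E##3 (2 semitones down).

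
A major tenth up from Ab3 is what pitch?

Counting three letter names plus an octave up from A lands on C.
A major tenth spans 16 semitones, so from Ab3 the target pitch is C5.

C5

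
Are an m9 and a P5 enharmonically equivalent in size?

No

A minor ninth spans 13 semitones; a perfect fifth spans 7 semitones. They differ by 6.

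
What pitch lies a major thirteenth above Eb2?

C4

The thirteenth's letter: E up six letter names plus an octave → C.
Moving 21 semitones up from Eb2 (the size of a major thirteenth) reaches C4.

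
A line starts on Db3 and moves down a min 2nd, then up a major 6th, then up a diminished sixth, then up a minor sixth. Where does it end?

Dbb5

Db3 down a minor second → C3 (1 semitone).
A major sixth up from C3 is A3.
A3 up a diminished sixth → Fb4 (7 semitones).
Up a minor sixth from Fb4: Dbb5 (8 semitones up).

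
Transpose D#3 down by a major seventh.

The seventh takes the letter from D down to E.
A major seventh is 11 semitones; 11 semitones down from D#3 gives E2.

E2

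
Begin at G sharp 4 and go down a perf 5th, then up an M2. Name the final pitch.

A perfect fifth down from G#4 is C#4.
A major second up from C#4 is D#4.

D sharp 4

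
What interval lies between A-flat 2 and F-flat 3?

A to F spans six letter names (A-B-C-D-E-F), so the interval is some kind of sixth.
Ab2 to Fb3 is 8 semitones, a half step short of the major sixth (9), so this is minor.

minor 6th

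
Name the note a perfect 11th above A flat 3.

D flat 5

The eleventh's letter: A up four letter names plus an octave → D.
A perfect eleventh is 17 semitones; 17 semitones up from Ab3 gives Db5.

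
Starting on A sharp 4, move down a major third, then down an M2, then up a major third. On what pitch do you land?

G sharp 4

A major third down from A#4 is F#4.
A major second down from F#4 is E4.
A major third up from E4 is G#4.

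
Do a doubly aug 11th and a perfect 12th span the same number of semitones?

Yes

A doubly augmented eleventh spans 19 semitones, and a perfect twelfth also spans 19 semitones — they're enharmonic.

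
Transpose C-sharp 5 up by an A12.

G-double-sharp 6

Counting five letter names plus an octave up from C lands on G.
Moving 20 semitones up from C#5 (the size of an augmented twelfth) reaches G##6.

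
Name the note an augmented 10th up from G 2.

B-sharp 3

The tenth's letter: G up three letter names plus an octave → B.
Moving 17 semitones up from G2 (the size of an augmented tenth) reaches B#3.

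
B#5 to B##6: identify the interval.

B to B is the same letter name, plus an octave — that makes it an octave of some quality.
B#5 to B##6 spans 13 semitones — one semitone wider than the perfect octave (12) — giving an augmented octave.

A8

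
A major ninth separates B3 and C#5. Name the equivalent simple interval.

Subtracting seven from the interval number removes an octave: 9 − 7 = 2.
Quality carries through unchanged, so the simple form is a major second.

M2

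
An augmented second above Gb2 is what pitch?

A2

Two letter names up from G: A.
Moving 3 semitones up from Gb2 (the size of an augmented second) reaches A2.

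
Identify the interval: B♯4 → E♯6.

perfect 11th

B to E spans four letter names (B-C-D-E), plus an octave: an eleventh.
B#4 to E#6 is 17 semitones, matching the perfect eleventh exactly, so the quality is perfect.
(Equivalently, a compound perfect fourth: a perfect fourth plus an octave.)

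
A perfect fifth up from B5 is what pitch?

F#6

Five letter names up from B: F.
A perfect fifth spans 7 semitones, so from B5 the target pitch is F#6.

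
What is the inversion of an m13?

First reduce the compound minor thirteenth to its simple form, a minor sixth.
Interval numbers invert to sum to nine: 6 + 3 = 9, so a sixth inverts to a third.
Quality inverts too: minor becomes major. That makes the inversion a major third.

major 3rd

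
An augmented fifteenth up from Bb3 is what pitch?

B5

The letter stays B (same as the start), shifted two octaves up.
An augmented fifteenth is 25 semitones; 25 semitones up from Bb3 gives B5.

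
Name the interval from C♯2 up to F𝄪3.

A11

C to F spans four letter names (C-D-E-F), plus an octave — that makes it an eleventh of some quality.
The perfect eleventh is 17 semitones; here we have 18, one semitone wider: augmented.
(Equivalently, a compound augmented fourth: an augmented fourth plus an octave.)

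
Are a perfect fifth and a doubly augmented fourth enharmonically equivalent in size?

Yes

Both span 7 semitones: a perfect fifth and a doubly augmented fourth are the same chromatic distance.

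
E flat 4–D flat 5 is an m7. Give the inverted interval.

major second

The rule of nine gives the new number: 9 − 7 = 2, so a seventh becomes a second.
And minor becomes major under inversion, so we get a major second.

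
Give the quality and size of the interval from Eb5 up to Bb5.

E to B spans five letter names (E-F-G-A-B): a fifth.
Eb5 to Bb5 is 7 semitones, matching the perfect fifth exactly, so the quality is perfect.

perfect fifth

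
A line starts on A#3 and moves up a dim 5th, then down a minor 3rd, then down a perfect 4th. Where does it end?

A diminished fifth up from A#3 is E4.
A minor third down from E4 is C#4.
C#4 down a perfect fourth → G#3 (5 semitones).

G#3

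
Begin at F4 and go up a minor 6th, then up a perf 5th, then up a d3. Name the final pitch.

Cbb6

Up a minor sixth from F4: Db5 (8 semitones up).
A perfect fifth up from Db5 is Ab5.
Ab5 up a diminished third → Cbb6 (2 semitones).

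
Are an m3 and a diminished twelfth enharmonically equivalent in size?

A minor third is 3 semitones but a diminished twelfth is 18 semitones — different sizes.

No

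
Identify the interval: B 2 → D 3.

minor 3rd

B to D spans three letter names (B-C-D) — that makes it a third of some quality.
B2 to D3 is 3 semitones, a half step short of the major third (4), so this is minor.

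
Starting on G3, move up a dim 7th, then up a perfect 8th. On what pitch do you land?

A diminished seventh up from G3 is Fb4.
A perfect octave up from Fb4 is Fb5.

Fb5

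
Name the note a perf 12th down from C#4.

F#2

The twelfth's letter: C down five letter names plus an octave → F.
Moving 19 semitones down from C#4 (the size of a perfect twelfth) reaches F#2.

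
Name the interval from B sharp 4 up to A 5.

B to A spans seven letter names (B-C-D-E-F-G-A) — that makes it a seventh of some quality.
The major seventh is 11 semitones; here we have 9, two semitones narrower: diminished.

diminished seventh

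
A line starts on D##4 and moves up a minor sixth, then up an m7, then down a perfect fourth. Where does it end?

E#5

D##4 up a minor sixth → B#4 (8 semitones).
A minor seventh up from B#4 is A#5.
A#5 down a perfect fourth → E#5 (5 semitones).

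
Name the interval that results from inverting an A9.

First reduce the compound augmented ninth to its simple form, an augmented second.
Inverted interval numbers add to nine, so a second pairs with a seventh (2 + 7 = 9).
Quality inverts too: augmented becomes diminished. That makes the inversion a diminished seventh.

d7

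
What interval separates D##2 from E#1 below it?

major 7th

Descending from D##2 to E#1 is the same interval as ascending E#1 to D##2.
E to D spans seven letter names (E-F-G-A-B-C-D) — that makes it a seventh of some quality.
The major seventh spans 11 semitones, and E#1 to D##2 is exactly 11 semitones — so this is a major seventh.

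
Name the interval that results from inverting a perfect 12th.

P4

First reduce the compound perfect twelfth to its simple form, a perfect fifth.
Interval numbers invert to sum to nine: 5 + 4 = 9, so a fifth inverts to a fourth.
And perfect stays perfect under inversion, so we get a perfect fourth.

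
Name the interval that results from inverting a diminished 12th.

augmented fourth

First reduce the compound diminished twelfth to its simple form, a diminished fifth.
The rule of nine gives the new number: 9 − 5 = 4, so a fifth becomes a fourth.
Quality inverts too: diminished becomes augmented. That makes the inversion an augmented fourth.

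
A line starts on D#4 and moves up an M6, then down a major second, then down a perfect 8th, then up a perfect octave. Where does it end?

A#4

D#4 up a major sixth → B#4 (9 semitones).
B#4 down a major second → A#4 (2 semitones).
A perfect octave down from A#4 is A#3.
Up a perfect octave from A#3: A#4 (12 semitones up).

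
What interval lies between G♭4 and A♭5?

G to A spans two letter names (G-A), plus an octave: a ninth.
Gb4 to Ab5 is 14 semitones, matching the major ninth exactly, so the quality is major.
(Equivalently, a compound major second: a major second plus an octave.)

major ninth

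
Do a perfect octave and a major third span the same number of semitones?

No

A perfect octave is 12 semitones but a major third is 4 semitones — different sizes.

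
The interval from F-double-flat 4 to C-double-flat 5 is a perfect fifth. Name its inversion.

The rule of nine gives the new number: 9 − 5 = 4, so a fifth becomes a fourth.
And perfect stays perfect under inversion, so we get a perfect fourth.

perfect 4th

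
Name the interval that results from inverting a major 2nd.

The rule of nine gives the new number: 9 − 2 = 7, so a second becomes a seventh.
The quality also flips — major becomes minor — giving a minor seventh.

m7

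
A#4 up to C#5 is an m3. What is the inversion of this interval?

The rule of nine gives the new number: 9 − 3 = 6, so a third becomes a sixth.
And minor becomes major under inversion, so we get a major sixth.

major 6th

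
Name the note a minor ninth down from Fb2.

Eb1

Two letters down from F (plus an octave) reaches E.
Moving 13 semitones down from Fb2 (the size of a minor ninth) reaches Eb1.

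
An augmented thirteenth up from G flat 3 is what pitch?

Six letters up from G (plus an octave) reaches E.
An augmented thirteenth spans 22 semitones, so from Gb3 the target pitch is E5.

E 5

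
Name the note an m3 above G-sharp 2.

Counting three letter names up from G lands on B.
Moving 3 semitones up from G#2 (the size of a minor third) reaches B2.

B 2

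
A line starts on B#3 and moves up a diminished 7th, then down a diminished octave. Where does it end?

B#3 up a diminished seventh → A4 (9 semitones).
Down a diminished octave from A4: A#3 (11 semitones down).

A#3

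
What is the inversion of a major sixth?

Inverted interval numbers add to nine, so a sixth pairs with a third (6 + 3 = 9).
And major becomes minor under inversion, so we get a minor third.

minor 3rd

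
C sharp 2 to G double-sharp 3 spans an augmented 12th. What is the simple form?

Subtracting seven from the interval number removes an octave: 12 − 7 = 5.
That makes an augmented twelfth a compound augmented fifth — an octave plus an augmented fifth.

augmented 5th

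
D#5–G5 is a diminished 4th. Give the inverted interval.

augmented fifth

The rule of nine gives the new number: 9 − 4 = 5, so a fourth becomes a fifth.
Quality inverts too: diminished becomes augmented. That makes the inversion an augmented fifth.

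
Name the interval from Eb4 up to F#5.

augmented 9th

E to F spans two letter names (E-F), plus an octave: a ninth.
The major ninth is 14 semitones; here we have 15, one semitone wider: augmented.
(Equivalently, a compound augmented second: an augmented second plus an octave.)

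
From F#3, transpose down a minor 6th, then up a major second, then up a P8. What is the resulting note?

B#3

F#3 down a minor sixth → A#2 (8 semitones).
A major second up from A#2 is B#2.
A perfect octave up from B#2 is B#3.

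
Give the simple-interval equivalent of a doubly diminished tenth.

doubly diminished 3rd

Take out an octave (7 from the number): 10 − 7 = 3.
That makes a doubly diminished tenth a compound doubly diminished third — an octave plus a doubly diminished third.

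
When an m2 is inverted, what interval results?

Inverted interval numbers add to nine, so a second pairs with a seventh (2 + 7 = 9).
Quality inverts too: minor becomes major. That makes the inversion a major seventh.

major 7th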